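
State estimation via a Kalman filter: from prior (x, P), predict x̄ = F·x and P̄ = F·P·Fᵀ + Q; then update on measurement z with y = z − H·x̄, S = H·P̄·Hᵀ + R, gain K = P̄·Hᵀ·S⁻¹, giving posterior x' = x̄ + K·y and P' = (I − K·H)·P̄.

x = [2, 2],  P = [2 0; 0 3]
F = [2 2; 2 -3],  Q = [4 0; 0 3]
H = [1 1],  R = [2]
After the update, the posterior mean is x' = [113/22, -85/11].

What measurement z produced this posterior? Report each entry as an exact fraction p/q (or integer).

z = [-3]

x̄ = F·x = [8, -2]
P̄ = F·P·Fᵀ + Q = [24 -10; -10 38]
S = H·P̄·Hᵀ + R = [44]
K = P̄·Hᵀ·S⁻¹ = [7/22; 7/11]
x' − x̄ = [-63/22, -63/11] = K·y
y = (KᵀK)⁻¹·Kᵀ·(x' − x̄) = [-9]
z = y + H·x̄ = [-9] + [6] = [-3]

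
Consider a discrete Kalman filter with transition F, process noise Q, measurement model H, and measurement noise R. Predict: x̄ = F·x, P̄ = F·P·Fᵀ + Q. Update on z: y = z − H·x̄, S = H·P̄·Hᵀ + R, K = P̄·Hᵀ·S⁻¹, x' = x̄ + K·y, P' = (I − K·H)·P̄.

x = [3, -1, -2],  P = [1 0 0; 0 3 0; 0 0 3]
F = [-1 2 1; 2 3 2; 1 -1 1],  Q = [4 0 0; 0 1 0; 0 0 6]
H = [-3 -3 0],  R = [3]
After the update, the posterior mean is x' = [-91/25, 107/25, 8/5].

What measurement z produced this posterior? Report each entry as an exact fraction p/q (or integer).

x̄ = F·x = [-7, -1, 2]
P̄ = F·P·Fᵀ + Q = [20 22 -4; 22 44 -1; -4 -1 13]
S = H·P̄·Hᵀ + R = [975]
K = P̄·Hᵀ·S⁻¹ = [-42/325; -66/325; 1/65]
x' − x̄ = [84/25, 132/25, -2/5] = K·y
y = (KᵀK)⁻¹·Kᵀ·(x' − x̄) = [-26]
z = y + H·x̄ = [-26] + [24] = [-2]

z = [-2]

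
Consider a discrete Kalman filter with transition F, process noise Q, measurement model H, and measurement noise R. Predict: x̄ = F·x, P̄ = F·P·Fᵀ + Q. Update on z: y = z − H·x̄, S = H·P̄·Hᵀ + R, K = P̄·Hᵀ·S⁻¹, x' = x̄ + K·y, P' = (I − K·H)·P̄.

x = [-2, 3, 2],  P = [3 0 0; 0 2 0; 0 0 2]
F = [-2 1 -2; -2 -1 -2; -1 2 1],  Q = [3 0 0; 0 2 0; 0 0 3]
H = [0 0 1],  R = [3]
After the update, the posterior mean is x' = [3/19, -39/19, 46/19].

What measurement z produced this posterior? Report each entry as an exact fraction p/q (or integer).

x̄ = F·x = [3, -3, 10]
P̄ = F·P·Fᵀ + Q = [25 18 6; 18 24 -2; 6 -2 16]
S = H·P̄·Hᵀ + R = [19]
K = P̄·Hᵀ·S⁻¹ = [6/19; -2/19; 16/19]
x' − x̄ = [-54/19, 18/19, -144/19] = K·y
y = (KᵀK)⁻¹·Kᵀ·(x' − x̄) = [-9]
z = y + H·x̄ = [-9] + [10] = [1]

z = [1]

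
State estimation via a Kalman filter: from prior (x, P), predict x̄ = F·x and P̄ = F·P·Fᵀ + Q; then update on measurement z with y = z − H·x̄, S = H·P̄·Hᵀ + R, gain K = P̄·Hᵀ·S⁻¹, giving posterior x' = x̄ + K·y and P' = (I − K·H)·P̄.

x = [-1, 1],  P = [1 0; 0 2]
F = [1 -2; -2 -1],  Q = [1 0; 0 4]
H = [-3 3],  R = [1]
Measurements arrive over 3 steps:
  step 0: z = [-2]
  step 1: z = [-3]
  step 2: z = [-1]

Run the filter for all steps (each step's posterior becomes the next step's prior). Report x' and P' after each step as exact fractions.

step 0: x̄ = F·x = [-3, 1]
step 0: P̄ = F·P·Fᵀ + Q = [10 2; 2 10]
step 0: y = z − H·x̄ = [-14]
step 0: S = H·P̄·Hᵀ + R = [145]
step 0: K = P̄·Hᵀ·S⁻¹ = [-24/145; 24/145]
step 0: x' = x̄ + K·y = [-99/145, -191/145]
step 0: P' = (I − K·H)·P̄ = [874/145 866/145; 866/145 874/145]
step 1: x̄ = F·x = [283/145, 389/145]
step 1: P̄ = F·P·Fᵀ + Q = [1051/145 2598/145; 2598/145 8414/145]
step 1: y = z − H·x̄ = [-753/145]
step 1: S = H·P̄·Hᵀ + R = [38566/145]
step 1: K = P̄·Hᵀ·S⁻¹ = [4641/38566; 8724/19283]
step 1: x' = x̄ + K·y = [51169/38566, 6427/19283]
step 1: P' = (I − K·H)·P̄ = [130993/38566 66270/19283; 66270/19283 69178/19283]
step 2: x̄ = F·x = [25461/38566, -5236/1753]
step 2: P̄ = F·P·Fᵀ + Q = [192823/38566 18743/1753; 18743/1753 61216/1753]
step 2: y = z − H·x̄ = [383393/38566]
step 2: S = H·P̄·Hᵀ + R = [6472513/38566]
step 2: K = P̄·Hᵀ·S⁻¹ = [658569/6472513; 2803218/6472513]
step 2: x' = x̄ + K·y = [10820085/6472513, 8534783/6472513]
step 2: P' = (I − K·H)·P̄ = [21115393/6472513 21334916/6472513; 21334916/6472513 22269322/6472513]

step 0: x' = [-99/145, -191/145], P' = [874/145 866/145; 866/145 874/145]
step 1: x' = [51169/38566, 6427/19283], P' = [130993/38566 66270/19283; 66270/19283 69178/19283]
step 2: x' = [10820085/6472513, 8534783/6472513], P' = [21115393/6472513 21334916/6472513; 21334916/6472513 22269322/6472513]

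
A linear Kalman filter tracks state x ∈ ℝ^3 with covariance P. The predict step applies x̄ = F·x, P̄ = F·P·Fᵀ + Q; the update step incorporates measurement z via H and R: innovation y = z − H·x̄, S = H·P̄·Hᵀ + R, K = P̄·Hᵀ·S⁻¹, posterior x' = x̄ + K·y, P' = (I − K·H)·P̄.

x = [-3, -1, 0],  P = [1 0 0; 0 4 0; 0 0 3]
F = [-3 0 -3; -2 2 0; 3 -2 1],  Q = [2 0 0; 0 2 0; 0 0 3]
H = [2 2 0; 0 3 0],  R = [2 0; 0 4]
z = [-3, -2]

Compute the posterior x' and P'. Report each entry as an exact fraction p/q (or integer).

x̄ = F·x = [9, 4, -7]
P̄ = F·P·Fᵀ + Q = [38 6 -18; 6 22 -22; -18 -22 31]
y = z − H·x̄ = [-29, -14]
S = H·P̄·Hᵀ + R = [290 168; 168 202]
K = P̄·Hᵀ·S⁻¹ = [3688/7589 -2391/7589; 56/7589 2433/7589; -1268/7589 -1425/7589]
x' = x̄ + K·y = [-5177/7589, -5330/7589, 3599/7589]
P' = (I − K·H)·P̄ = [6876/7589 -3188/7589 632/7589; -3188/7589 3244/7589 -1900/7589; 632/7589 -1900/7589 39769/7589]

x' = [-5177/7589, -5330/7589, 3599/7589]
P' = [6876/7589 -3188/7589 632/7589; -3188/7589 3244/7589 -1900/7589; 632/7589 -1900/7589 39769/7589]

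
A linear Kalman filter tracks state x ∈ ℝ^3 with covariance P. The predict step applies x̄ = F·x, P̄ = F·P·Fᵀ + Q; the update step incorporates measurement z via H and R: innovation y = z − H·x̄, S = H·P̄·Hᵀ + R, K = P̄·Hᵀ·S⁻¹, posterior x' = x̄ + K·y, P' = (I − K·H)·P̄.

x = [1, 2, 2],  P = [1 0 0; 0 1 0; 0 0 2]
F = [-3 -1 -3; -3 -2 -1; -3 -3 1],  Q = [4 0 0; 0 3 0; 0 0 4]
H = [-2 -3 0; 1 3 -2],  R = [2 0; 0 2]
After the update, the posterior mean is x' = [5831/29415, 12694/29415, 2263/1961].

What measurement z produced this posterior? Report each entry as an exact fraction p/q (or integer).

z = [-2, -1]

x̄ = F·x = [-11, -9, -7]
P̄ = F·P·Fᵀ + Q = [32 17 6; 17 18 13; 6 13 24]
S = H·P̄·Hᵀ + R = [496 -277; -277 214]
K = P̄·Hᵀ·S⁻¹ = [-4943/29415 3361/29415; -6367/29415 -2056/29415; -783/1961 -1041/1961]
x' − x̄ = [329396/29415, 277429/29415, 15990/1961] = K·y
y = (KᵀK)⁻¹·Kᵀ·(x' − x̄) = [-51, 23]
z = y + H·x̄ = [-51, 23] + [49, -24] = [-2, -1]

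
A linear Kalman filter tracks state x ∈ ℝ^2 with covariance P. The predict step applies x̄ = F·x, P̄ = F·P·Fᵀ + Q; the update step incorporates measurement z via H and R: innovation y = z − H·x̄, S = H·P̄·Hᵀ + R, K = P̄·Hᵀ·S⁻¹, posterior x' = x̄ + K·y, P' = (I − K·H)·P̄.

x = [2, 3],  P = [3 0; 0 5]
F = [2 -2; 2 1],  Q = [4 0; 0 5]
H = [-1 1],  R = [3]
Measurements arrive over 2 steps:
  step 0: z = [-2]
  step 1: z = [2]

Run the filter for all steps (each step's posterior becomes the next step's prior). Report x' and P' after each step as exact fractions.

step 0: x' = [260/57, 179/57], P' = [896/57 794/57; 794/57 854/57]
step 1: x' = [1564/465, 5129/930], P' = [20428/1395 20134/1395; 20134/1395 47879/2790]

step 0: x̄ = F·x = [-2, 7]
step 0: P̄ = F·P·Fᵀ + Q = [36 2; 2 22]
step 0: y = z − H·x̄ = [-11]
step 0: S = H·P̄·Hᵀ + R = [57]
step 0: K = P̄·Hᵀ·S⁻¹ = [-34/57; 20/57]
step 0: x' = x̄ + K·y = [260/57, 179/57]
step 0: P' = (I − K·H)·P̄ = [896/57 794/57; 794/57 854/57]
step 1: x̄ = F·x = [54/19, 233/19]
step 1: P̄ = F·P·Fᵀ + Q = [292/19 96/19; 96/19 2633/19]
step 1: y = z − H·x̄ = [-141/19]
step 1: S = H·P̄·Hᵀ + R = [2790/19]
step 1: K = P̄·Hᵀ·S⁻¹ = [-98/1395; 2537/2790]
step 1: x' = x̄ + K·y = [1564/465, 5129/930]
step 1: P' = (I − K·H)·P̄ = [20428/1395 20134/1395; 20134/1395 47879/2790]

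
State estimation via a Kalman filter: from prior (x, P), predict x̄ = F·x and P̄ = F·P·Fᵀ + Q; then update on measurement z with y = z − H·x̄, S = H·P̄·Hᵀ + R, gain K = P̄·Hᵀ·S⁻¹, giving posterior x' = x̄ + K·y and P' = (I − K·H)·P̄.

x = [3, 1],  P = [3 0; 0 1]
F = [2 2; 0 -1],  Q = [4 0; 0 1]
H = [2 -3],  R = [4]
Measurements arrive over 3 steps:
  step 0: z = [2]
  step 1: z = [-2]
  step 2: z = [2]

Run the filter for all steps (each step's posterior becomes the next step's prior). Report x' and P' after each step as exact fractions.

step 0: x' = [113/63, 22/63], P' = [202/63 104/63; 104/63 76/63]
step 1: x' = [-326/4869, 8110/14607], P' = [3764/1623 5096/4869; 5096/4869 11708/14607]
step 2: x' = [901624/2395439, -1027402/2395439], P' = [5542844/2395439 2511080/2395439; 2511080/2395439 1923292/2395439]

step 0: x̄ = F·x = [8, -1]
step 0: P̄ = F·P·Fᵀ + Q = [20 -2; -2 2]
step 0: y = z − H·x̄ = [-17]
step 0: S = H·P̄·Hᵀ + R = [126]
step 0: K = P̄·Hᵀ·S⁻¹ = [23/63; -5/63]
step 0: x' = x̄ + K·y = [113/63, 22/63]
step 0: P' = (I − K·H)·P̄ = [202/63 104/63; 104/63 76/63]
step 1: x̄ = F·x = [30/7, -22/63]
step 1: P̄ = F·P·Fᵀ + Q = [244/7 -40/7; -40/7 139/63]
step 1: y = z − H·x̄ = [-244/21]
step 1: S = H·P̄·Hᵀ + R = [1623/7]
step 1: K = P̄·Hᵀ·S⁻¹ = [608/1623; -379/4869]
step 1: x' = x̄ + K·y = [-326/4869, 8110/14607]
step 1: P' = (I − K·H)·P̄ = [3764/1623 5096/4869; 5096/4869 11708/14607]
step 2: x̄ = F·x = [14264/14607, -8110/14607]
step 2: P̄ = F·P·Fᵀ + Q = [363068/14607 -53992/14607; -53992/14607 26315/14607]
step 2: y = z − H·x̄ = [-23644/14607]
step 2: S = H·P̄·Hᵀ + R = [2395439/14607]
step 2: K = P̄·Hᵀ·S⁻¹ = [888112/2395439; -186929/2395439]
step 2: x' = x̄ + K·y = [901624/2395439, -1027402/2395439]
step 2: P' = (I − K·H)·P̄ = [5542844/2395439 2511080/2395439; 2511080/2395439 1923292/2395439]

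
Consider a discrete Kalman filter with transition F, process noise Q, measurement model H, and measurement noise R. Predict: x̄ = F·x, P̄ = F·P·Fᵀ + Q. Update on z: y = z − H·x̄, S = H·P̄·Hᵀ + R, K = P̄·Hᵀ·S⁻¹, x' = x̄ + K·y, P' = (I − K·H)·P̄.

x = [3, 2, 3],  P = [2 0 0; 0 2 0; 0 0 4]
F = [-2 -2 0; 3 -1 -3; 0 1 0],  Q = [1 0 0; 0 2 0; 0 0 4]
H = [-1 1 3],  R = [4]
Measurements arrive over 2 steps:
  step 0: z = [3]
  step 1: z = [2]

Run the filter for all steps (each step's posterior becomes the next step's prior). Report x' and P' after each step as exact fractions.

step 0: x̄ = F·x = [-10, -2, 2]
step 0: P̄ = F·P·Fᵀ + Q = [17 -8 -4; -8 58 -2; -4 -2 6]
step 0: y = z − H·x̄ = [-11]
step 0: S = H·P̄·Hᵀ + R = [161]
step 0: K = P̄·Hᵀ·S⁻¹ = [-37/161; 60/161; 20/161]
step 0: x' = x̄ + K·y = [-1203/161, -982/161, 102/161]
step 0: P' = (I − K·H)·P̄ = [1368/161 932/161 96/161; 932/161 5738/161 -1522/161; 96/161 -1522/161 566/161]
step 1: x̄ = F·x = [190/7, -419/23, -982/161]
step 1: P̄ = F·P·Fᵀ + Q = [1567/7 -56 -580/7; -56 1002/23 232/23; -580/7 232/23 6382/161]
step 1: y = z − H·x̄ = [10571/161]
step 1: S = H·P̄·Hᵀ + R = [208953/161]
step 1: K = P̄·Hᵀ·S⁻¹ = [-3151/7739; 20902/208953; 3790/23217]
step 1: x' = x̄ + K·y = [3169/7739, -2434187/208953, 107236/23217]
step 1: P' = (I − K·H)·P̄ = [67352/7739 -24302/7739 26350/7739; -24302/7739 6389458/208953 -257852/23217; 26350/7739 -257852/23217 39118/7739]

step 0: x' = [-1203/161, -982/161, 102/161], P' = [1368/161 932/161 96/161; 932/161 5738/161 -1522/161; 96/161 -1522/161 566/161]
step 1: x' = [3169/7739, -2434187/208953, 107236/23217], P' = [67352/7739 -24302/7739 26350/7739; -24302/7739 6389458/208953 -257852/23217; 26350/7739 -257852/23217 39118/7739]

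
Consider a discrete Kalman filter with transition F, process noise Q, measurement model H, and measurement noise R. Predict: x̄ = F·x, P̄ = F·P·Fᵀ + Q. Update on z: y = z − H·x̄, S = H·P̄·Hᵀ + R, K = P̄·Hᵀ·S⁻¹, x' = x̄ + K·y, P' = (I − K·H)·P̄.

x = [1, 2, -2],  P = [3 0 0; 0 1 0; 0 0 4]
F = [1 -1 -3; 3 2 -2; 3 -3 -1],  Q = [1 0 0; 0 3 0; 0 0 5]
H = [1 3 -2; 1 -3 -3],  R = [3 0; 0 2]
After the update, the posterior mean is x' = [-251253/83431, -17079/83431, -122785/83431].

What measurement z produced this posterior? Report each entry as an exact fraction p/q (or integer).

z = [-1, 2]

x̄ = F·x = [5, 11, -1]
P̄ = F·P·Fᵀ + Q = [41 31 24; 31 50 29; 24 29 45]
S = H·P̄·Hᵀ + R = [416 -346; -346 1090]
K = P̄·Hᵀ·S⁻¹ = [12709/83431 -5457/83431; 31397/166862 -21569/166862; -22809/166862 -37551/166862]
x' − x̄ = [-668408/83431, -934820/83431, -39354/83431] = K·y
y = (KᵀK)⁻¹·Kᵀ·(x' − x̄) = [-41, 27]
z = y + H·x̄ = [-41, 27] + [40, -25] = [-1, 2]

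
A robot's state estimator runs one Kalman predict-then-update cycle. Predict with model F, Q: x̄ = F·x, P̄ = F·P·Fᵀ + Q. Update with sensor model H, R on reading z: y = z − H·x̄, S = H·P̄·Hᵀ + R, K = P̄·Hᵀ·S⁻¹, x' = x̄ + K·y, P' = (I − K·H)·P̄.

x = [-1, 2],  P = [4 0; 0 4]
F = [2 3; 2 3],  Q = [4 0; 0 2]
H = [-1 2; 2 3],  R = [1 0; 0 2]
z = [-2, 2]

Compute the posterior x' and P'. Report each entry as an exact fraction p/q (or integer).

x̄ = F·x = [4, 4]
P̄ = F·P·Fᵀ + Q = [56 52; 52 54]
y = z − H·x̄ = [-6, -18]
S = H·P̄·Hᵀ + R = [65 264; 264 1336]
K = P̄·Hᵀ·S⁻¹ = [-828/2143 1187/4286; 574/2143 1253/8572]
x' = x̄ + K·y = [2857/2143, -1021/4286]
P' = (I − K·H)·P̄ = [694/2143 -67/2143; -67/2143 507/4286]

x' = [2857/2143, -1021/4286]
P' = [694/2143 -67/2143; -67/2143 507/4286]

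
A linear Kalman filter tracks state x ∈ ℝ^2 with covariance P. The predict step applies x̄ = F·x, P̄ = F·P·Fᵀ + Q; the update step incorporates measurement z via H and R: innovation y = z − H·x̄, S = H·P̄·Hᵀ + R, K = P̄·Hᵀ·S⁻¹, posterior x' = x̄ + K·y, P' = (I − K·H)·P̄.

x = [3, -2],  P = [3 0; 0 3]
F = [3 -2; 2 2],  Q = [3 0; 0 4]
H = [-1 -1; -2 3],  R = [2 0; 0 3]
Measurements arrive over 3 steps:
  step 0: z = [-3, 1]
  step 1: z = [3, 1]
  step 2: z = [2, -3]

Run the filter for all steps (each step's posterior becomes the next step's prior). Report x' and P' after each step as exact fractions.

step 0: x' = [742/409, 1211/818], P' = [336/409 143/409; 143/409 353/818]
step 1: x' = [-1455706/911957, -615643/911957], P' = [692412/911957 297990/911957; 297990/911957 381486/911957]
step 2: x' = [-186656920/212646279, -1002541822/637938837], P' = [53599138/70882093 69086380/212646279; 69086380/212646279 266089276/637938837]

step 0: x̄ = F·x = [13, 2]
step 0: P̄ = F·P·Fᵀ + Q = [42 6; 6 28]
step 0: y = z − H·x̄ = [12, 21]
step 0: S = H·P̄·Hᵀ + R = [84 -6; -6 351]
step 0: K = P̄·Hᵀ·S⁻¹ = [-479/818 -81/409; -639/1636 487/2454]
step 0: x' = x̄ + K·y = [742/409, 1211/818]
step 0: P' = (I − K·H)·P̄ = [336/409 143/409; 143/409 353/818]
step 1: x̄ = F·x = [1015/409, 2695/409]
step 1: P̄ = F·P·Fᵀ + Q = [3241/409 1596/409; 1596/409 4830/409]
step 1: y = z − H·x̄ = [4937/409, -5646/409]
step 1: S = H·P̄·Hᵀ + R = [12081/409 -9604/409; -9604/409 38509/409]
step 1: K = P̄·Hᵀ·S⁻¹ = [-495201/911957 -163618/911957; -339738/911957 182826/911957]
step 1: x' = x̄ + K·y = [-1455706/911957, -615643/911957]
step 1: P' = (I − K·H)·P̄ = [692412/911957 297990/911957; 297990/911957 381486/911957]
step 2: x̄ = F·x = [-3135832/911957, -4142698/911957]
step 2: P̄ = F·P·Fᵀ + Q = [6917643/911957 3224508/911957; 3224508/911957 10327340/911957]
step 2: y = z − H·x̄ = [-5454616/911957, 3420559/911957]
step 2: S = H·P̄·Hᵀ + R = [25517913/911957 -20371242/911957; -20371242/911957 84658407/911957]
step 2: K = P̄·Hᵀ·S⁻¹ = [-114941897/212646279 -38111896/212646279; -236674208/637938837 127916516/637938837]
step 2: x' = x̄ + K·y = [-186656920/212646279, -1002541822/637938837]
step 2: P' = (I − K·H)·P̄ = [53599138/70882093 69086380/212646279; 69086380/212646279 266089276/637938837]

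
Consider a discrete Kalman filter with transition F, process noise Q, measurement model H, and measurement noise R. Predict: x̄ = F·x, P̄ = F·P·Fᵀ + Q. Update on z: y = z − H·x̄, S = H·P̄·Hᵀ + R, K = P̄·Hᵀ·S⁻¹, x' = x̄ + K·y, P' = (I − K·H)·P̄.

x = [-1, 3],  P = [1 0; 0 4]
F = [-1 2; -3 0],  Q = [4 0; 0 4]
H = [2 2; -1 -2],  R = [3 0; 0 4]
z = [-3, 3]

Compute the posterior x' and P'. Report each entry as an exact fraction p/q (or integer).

x' = [49/151, -3199/1963]
P' = [588/151 -444/151; -444/151 5172/1963]

x̄ = F·x = [7, 3]
P̄ = F·P·Fᵀ + Q = [21 3; 3 13]
y = z − H·x̄ = [-23, 16]
S = H·P̄·Hᵀ + R = [163 -112; -112 89]
K = P̄·Hᵀ·S⁻¹ = [96/151 75/151; -400/1963 -1143/1963]
x' = x̄ + K·y = [49/151, -3199/1963]
P' = (I − K·H)·P̄ = [588/151 -444/151; -444/151 5172/1963]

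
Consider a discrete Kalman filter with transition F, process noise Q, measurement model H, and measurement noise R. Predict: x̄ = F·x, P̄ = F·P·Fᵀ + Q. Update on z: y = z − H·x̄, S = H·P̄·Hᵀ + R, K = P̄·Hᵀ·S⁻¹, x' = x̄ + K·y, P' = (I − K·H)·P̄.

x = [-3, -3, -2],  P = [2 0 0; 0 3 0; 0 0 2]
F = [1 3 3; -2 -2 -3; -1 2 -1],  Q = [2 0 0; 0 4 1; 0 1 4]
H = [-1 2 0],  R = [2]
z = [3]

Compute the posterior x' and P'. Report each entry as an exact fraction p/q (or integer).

x̄ = F·x = [-18, 18, -1]
P̄ = F·P·Fᵀ + Q = [49 -40 10; -40 42 -1; 10 -1 20]
y = z − H·x̄ = [-51]
S = H·P̄·Hᵀ + R = [379]
K = P̄·Hᵀ·S⁻¹ = [-129/379; 124/379; -12/379]
x' = x̄ + K·y = [-243/379, 498/379, 233/379]
P' = (I − K·H)·P̄ = [1930/379 836/379 2242/379; 836/379 542/379 1109/379; 2242/379 1109/379 7436/379]

x' = [-243/379, 498/379, 233/379]
P' = [1930/379 836/379 2242/379; 836/379 542/379 1109/379; 2242/379 1109/379 7436/379]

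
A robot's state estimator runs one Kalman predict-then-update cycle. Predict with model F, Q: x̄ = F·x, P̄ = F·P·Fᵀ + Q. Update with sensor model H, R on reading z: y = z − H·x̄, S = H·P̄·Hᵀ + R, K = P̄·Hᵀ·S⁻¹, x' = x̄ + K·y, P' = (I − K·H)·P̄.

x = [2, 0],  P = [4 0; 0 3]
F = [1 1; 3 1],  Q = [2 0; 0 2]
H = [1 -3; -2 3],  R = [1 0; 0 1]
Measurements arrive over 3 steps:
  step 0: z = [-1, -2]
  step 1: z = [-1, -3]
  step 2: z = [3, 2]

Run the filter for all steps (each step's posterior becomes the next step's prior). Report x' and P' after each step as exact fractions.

step 0: x' = [1972/905, 852/905], P' = [2601/1810 1311/1810; 1311/1810 761/1810]
step 1: x' = [1130/399, 35320/31521], P' = [506/399 256/399; 256/399 11972/31521]
step 2: x' = [-321843808/118696037, -537397552/356088111], P' = [149852804/118696037 75781858/118696037; 75781858/118696037 134623336/356088111]

step 0: x̄ = F·x = [2, 6]
step 0: P̄ = F·P·Fᵀ + Q = [9 15; 15 41]
step 0: y = z − H·x̄ = [15, -16]
step 0: S = H·P̄·Hᵀ + R = [289 -252; -252 226]
step 0: K = P̄·Hᵀ·S⁻¹ = [-666/905 -1269/1810; -486/905 -339/1810]
step 0: x' = x̄ + K·y = [1972/905, 852/905]
step 0: P' = (I − K·H)·P̄ = [2601/1810 1311/1810; 1311/1810 761/1810]
step 1: x̄ = F·x = [2824/905, 6768/905]
step 1: P̄ = F·P·Fᵀ + Q = [4802/905 6904/905; 6904/905 17828/905]
step 1: y = z − H·x̄ = [3315/181, -17371/905]
step 1: S = H·P̄·Hᵀ + R = [24947/181 -21584/181; -21584/181 97717/905]
step 1: K = P̄·Hᵀ·S⁻¹ = [-262/399 -244/399; -15692/31521 -4532/31521]
step 1: x' = x̄ + K·y = [1130/399, 35320/31521]
step 1: P' = (I − K·H)·P̄ = [506/399 256/399; 256/399 11972/31521]
step 2: x̄ = F·x = [41530/10507, 303130/31521]
step 2: P̄ = F·P·Fᵀ + Q = [51812/10507 70930/10507; 70930/10507 556124/31521]
step 2: y = z − H·x̄ = [293121/10507, -199056/10507]
step 2: S = H·P̄·Hᵀ + R = [1305111/10507 -1133626/10507; -1133626/10507 1034967/10507]
step 2: K = P̄·Hᵀ·S⁻¹ = [-77492770/118696037 -72360034/118696037; -58841478/118696037 -16940380/118696037]
step 2: x' = x̄ + K·y = [-321843808/118696037, -537397552/356088111]
step 2: P' = (I − K·H)·P̄ = [149852804/118696037 75781858/118696037; 75781858/118696037 134623336/356088111]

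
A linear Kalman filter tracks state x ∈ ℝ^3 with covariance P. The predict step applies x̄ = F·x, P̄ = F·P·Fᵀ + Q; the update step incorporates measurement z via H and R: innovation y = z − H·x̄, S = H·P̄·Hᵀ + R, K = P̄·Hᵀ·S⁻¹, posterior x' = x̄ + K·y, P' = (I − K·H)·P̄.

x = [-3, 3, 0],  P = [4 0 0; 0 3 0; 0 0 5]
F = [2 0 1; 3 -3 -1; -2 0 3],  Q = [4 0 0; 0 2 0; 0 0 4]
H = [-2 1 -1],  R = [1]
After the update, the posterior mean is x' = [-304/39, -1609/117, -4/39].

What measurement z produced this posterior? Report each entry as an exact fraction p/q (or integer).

z = [2]

x̄ = F·x = [-6, -18, 6]
P̄ = F·P·Fᵀ + Q = [25 19 -1; 19 70 -39; -1 -39 65]
S = H·P̄·Hᵀ + R = [234]
K = P̄·Hᵀ·S⁻¹ = [-5/39; 71/234; -17/39]
x' − x̄ = [-70/39, 497/117, -238/39] = K·y
y = (KᵀK)⁻¹·Kᵀ·(x' − x̄) = [14]
z = y + H·x̄ = [14] + [-12] = [2]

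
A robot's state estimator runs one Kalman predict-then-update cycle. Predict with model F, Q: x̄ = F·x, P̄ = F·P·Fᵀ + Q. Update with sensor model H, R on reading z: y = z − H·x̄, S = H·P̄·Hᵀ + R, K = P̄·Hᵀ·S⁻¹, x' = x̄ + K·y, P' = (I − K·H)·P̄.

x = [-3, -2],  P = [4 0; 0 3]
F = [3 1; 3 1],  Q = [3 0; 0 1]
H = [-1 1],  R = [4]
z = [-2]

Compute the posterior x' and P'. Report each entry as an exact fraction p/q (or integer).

x' = [-41/4, -45/4]
P' = [327/8 315/8; 315/8 319/8]

x̄ = F·x = [-11, -11]
P̄ = F·P·Fᵀ + Q = [42 39; 39 40]
y = z − H·x̄ = [-2]
S = H·P̄·Hᵀ + R = [8]
K = P̄·Hᵀ·S⁻¹ = [-3/8; 1/8]
x' = x̄ + K·y = [-41/4, -45/4]
P' = (I − K·H)·P̄ = [327/8 315/8; 315/8 319/8]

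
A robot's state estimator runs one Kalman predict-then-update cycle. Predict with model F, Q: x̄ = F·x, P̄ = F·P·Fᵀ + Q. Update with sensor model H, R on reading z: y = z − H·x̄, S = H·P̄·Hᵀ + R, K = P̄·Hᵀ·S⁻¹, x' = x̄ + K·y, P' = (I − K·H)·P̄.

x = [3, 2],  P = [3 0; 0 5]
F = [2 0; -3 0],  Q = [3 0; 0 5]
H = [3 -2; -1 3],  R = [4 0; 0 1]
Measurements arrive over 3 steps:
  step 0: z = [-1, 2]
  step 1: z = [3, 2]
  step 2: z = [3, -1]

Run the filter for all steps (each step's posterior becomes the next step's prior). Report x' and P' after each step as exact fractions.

step 0: x' = [399/3257, 6643/9771], P' = [2100/3257 912/3257; 912/3257 2156/9771]
step 1: x' = [2219505/1556741, 97422/91573], P' = [995814/1556741 25545/91573; 25545/91573 121115/549438]
step 2: x' = [700600941/740203922, -88635765/1480407844], P' = [236732403/370101961 206479863/740203922; 206479863/740203922 978990973/4441223532]

step 0: x̄ = F·x = [6, -9]
step 0: P̄ = F·P·Fᵀ + Q = [15 -18; -18 32]
step 0: y = z − H·x̄ = [-37, 35]
step 0: S = H·P̄·Hᵀ + R = [483 -435; -435 412]
step 0: K = P̄·Hᵀ·S⁻¹ = [1119/3257 636/3257; 974/9771 1244/3257]
step 0: x' = x̄ + K·y = [399/3257, 6643/9771]
step 0: P' = (I − K·H)·P̄ = [2100/3257 912/3257; 912/3257 2156/9771]
step 1: x̄ = F·x = [798/3257, -1197/3257]
step 1: P̄ = F·P·Fᵀ + Q = [18171/3257 -12600/3257; -12600/3257 35185/3257]
step 1: y = z − H·x̄ = [4983/3257, 10903/3257]
step 1: S = H·P̄·Hᵀ + R = [468507/3257 -404223/3257; -404223/3257 413693/3257]
step 1: K = P̄·Hᵀ·S⁻¹ = [529728/1556741 306981/1556741; 54395/549438 70025/183146]
step 1: x' = x̄ + K·y = [2219505/1556741, 97422/91573]
step 1: P' = (I − K·H)·P̄ = [995814/1556741 25545/91573; 25545/91573 121115/549438]
step 2: x̄ = F·x = [4439010/1556741, -6658515/1556741]
step 2: P̄ = F·P·Fᵀ + Q = [8653479/1556741 -5974884/1556741; -5974884/1556741 16746031/1556741]
step 2: y = z − H·x̄ = [-21963837/1556741, 22857814/1556741]
step 2: S = H·P̄·Hᵀ + R = [222791007/1556741 -192160347/1556741; -192160347/1556741 196773803/1556741]
step 2: K = P̄·Hᵀ·S⁻¹ = [251858673/740203922 145974783/740203922; 439663897/4441223532 566031247/1480407844]
step 2: x' = x̄ + K·y = [700600941/740203922, -88635765/1480407844]
step 2: P' = (I − K·H)·P̄ = [236732403/370101961 206479863/740203922; 206479863/740203922 978990973/4441223532]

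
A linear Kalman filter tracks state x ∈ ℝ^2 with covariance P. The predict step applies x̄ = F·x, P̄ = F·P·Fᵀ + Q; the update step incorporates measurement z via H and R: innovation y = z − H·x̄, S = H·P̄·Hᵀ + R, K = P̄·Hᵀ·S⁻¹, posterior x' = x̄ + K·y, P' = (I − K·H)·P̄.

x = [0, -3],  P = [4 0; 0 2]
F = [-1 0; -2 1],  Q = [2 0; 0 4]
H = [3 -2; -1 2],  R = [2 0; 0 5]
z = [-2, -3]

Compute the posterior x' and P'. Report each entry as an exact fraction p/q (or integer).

x̄ = F·x = [0, -3]
P̄ = F·P·Fᵀ + Q = [6 8; 8 22]
y = z − H·x̄ = [-8, 3]
S = H·P̄·Hᵀ + R = [48 -42; -42 67]
K = P̄·Hᵀ·S⁻¹ = [277/726 47/121; 43/363 74/121]
x' = x̄ + K·y = [-685/363, -767/363]
P' = (I − K·H)·P̄ = [491/363 598/363; 598/363 854/363]

x' = [-685/363, -767/363]
P' = [491/363 598/363; 598/363 854/363]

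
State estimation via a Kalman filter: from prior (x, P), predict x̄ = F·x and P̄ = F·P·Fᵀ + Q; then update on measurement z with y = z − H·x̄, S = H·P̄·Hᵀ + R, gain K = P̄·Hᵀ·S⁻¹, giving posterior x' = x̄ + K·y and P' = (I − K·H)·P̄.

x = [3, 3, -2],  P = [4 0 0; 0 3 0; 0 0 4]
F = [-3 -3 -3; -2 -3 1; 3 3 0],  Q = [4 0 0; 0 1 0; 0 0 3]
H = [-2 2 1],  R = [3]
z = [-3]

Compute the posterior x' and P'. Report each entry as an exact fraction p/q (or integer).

x' = [-2807/409, -6590/409, 6372/409]
P' = [5646/409 9648/409 -8577/409; 9648/409 18543/409 -17889/409; -8577/409 -17889/409 18894/409]

x̄ = F·x = [-12, -17, 18]
P̄ = F·P·Fᵀ + Q = [103 39 -63; 39 48 -51; -63 -51 66]
y = z − H·x̄ = [-11]
S = H·P̄·Hᵀ + R = [409]
K = P̄·Hᵀ·S⁻¹ = [-191/409; -33/409; 90/409]
x' = x̄ + K·y = [-2807/409, -6590/409, 6372/409]
P' = (I − K·H)·P̄ = [5646/409 9648/409 -8577/409; 9648/409 18543/409 -17889/409; -8577/409 -17889/409 18894/409]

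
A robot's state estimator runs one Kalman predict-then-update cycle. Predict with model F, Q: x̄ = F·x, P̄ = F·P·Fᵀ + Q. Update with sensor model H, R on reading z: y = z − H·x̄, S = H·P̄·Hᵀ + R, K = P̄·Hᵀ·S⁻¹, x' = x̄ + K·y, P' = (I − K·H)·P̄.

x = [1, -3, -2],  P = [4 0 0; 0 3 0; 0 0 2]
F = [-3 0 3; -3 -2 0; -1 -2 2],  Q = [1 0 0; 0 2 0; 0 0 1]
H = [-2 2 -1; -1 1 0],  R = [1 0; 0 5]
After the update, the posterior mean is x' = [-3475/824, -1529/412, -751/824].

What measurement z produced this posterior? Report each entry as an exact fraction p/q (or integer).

z = [2, -2]

x̄ = F·x = [-9, 3, 1]
P̄ = F·P·Fᵀ + Q = [55 36 24; 36 50 24; 24 24 25]
S = H·P̄·Hᵀ + R = [158 66; 66 38]
K = P̄·Hᵀ·S⁻¹ = [-551/824 545/824; -193/412 487/412; -475/824 825/824]
x' − x̄ = [3941/824, -2765/412, -1575/824] = K·y
y = (KᵀK)⁻¹·Kᵀ·(x' − x̄) = [-21, -14]
z = y + H·x̄ = [-21, -14] + [23, 12] = [2, -2]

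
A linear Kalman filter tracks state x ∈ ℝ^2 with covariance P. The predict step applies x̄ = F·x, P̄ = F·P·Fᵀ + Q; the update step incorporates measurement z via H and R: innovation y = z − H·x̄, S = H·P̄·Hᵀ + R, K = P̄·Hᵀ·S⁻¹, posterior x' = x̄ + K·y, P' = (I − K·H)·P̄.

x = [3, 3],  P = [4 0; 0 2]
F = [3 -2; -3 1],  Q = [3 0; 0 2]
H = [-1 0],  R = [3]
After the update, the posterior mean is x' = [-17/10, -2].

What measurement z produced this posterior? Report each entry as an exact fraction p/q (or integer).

z = [2]

x̄ = F·x = [3, -6]
P̄ = F·P·Fᵀ + Q = [47 -40; -40 40]
S = H·P̄·Hᵀ + R = [50]
K = P̄·Hᵀ·S⁻¹ = [-47/50; 4/5]
x' − x̄ = [-47/10, 4] = K·y
y = (KᵀK)⁻¹·Kᵀ·(x' − x̄) = [5]
z = y + H·x̄ = [5] + [-3] = [2]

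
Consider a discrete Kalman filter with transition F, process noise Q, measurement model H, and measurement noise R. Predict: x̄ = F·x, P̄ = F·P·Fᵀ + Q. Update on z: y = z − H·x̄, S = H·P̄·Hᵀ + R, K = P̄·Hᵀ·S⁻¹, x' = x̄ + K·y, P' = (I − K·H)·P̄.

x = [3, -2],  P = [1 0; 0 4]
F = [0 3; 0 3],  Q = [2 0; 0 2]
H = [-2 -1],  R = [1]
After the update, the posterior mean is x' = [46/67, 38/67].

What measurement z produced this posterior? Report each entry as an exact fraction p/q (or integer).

x̄ = F·x = [-6, -6]
P̄ = F·P·Fᵀ + Q = [38 36; 36 38]
S = H·P̄·Hᵀ + R = [335]
K = P̄·Hᵀ·S⁻¹ = [-112/335; -22/67]
x' − x̄ = [448/67, 440/67] = K·y
y = (KᵀK)⁻¹·Kᵀ·(x' − x̄) = [-20]
z = y + H·x̄ = [-20] + [18] = [-2]

z = [-2]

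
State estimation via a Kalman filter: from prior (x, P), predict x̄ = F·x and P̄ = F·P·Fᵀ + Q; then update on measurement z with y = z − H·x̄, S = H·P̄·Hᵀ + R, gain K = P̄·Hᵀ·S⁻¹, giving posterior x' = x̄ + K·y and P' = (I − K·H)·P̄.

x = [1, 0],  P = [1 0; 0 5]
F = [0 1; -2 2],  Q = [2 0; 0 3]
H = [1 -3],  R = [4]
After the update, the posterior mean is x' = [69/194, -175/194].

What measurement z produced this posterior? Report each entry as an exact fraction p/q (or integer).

z = [3]

x̄ = F·x = [0, -2]
P̄ = F·P·Fᵀ + Q = [7 10; 10 27]
S = H·P̄·Hᵀ + R = [194]
K = P̄·Hᵀ·S⁻¹ = [-23/194; -71/194]
x' − x̄ = [69/194, 213/194] = K·y
y = (KᵀK)⁻¹·Kᵀ·(x' − x̄) = [-3]
z = y + H·x̄ = [-3] + [6] = [3]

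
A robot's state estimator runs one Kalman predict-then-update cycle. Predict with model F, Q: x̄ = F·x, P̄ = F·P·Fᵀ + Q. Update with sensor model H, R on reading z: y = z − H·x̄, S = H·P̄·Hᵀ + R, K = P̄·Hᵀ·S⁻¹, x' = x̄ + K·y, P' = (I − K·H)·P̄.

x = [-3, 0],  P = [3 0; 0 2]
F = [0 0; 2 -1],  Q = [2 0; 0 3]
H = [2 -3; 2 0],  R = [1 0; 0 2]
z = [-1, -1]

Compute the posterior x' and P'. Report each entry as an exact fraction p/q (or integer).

x' = [-192/389, -27/778]
P' = [154/389 102/389; 102/389 221/778]

x̄ = F·x = [0, -6]
P̄ = F·P·Fᵀ + Q = [2 0; 0 17]
y = z − H·x̄ = [-19, -1]
S = H·P̄·Hᵀ + R = [162 8; 8 10]
K = P̄·Hᵀ·S⁻¹ = [2/389 154/389; -255/778 102/389]
x' = x̄ + K·y = [-192/389, -27/778]
P' = (I − K·H)·P̄ = [154/389 102/389; 102/389 221/778]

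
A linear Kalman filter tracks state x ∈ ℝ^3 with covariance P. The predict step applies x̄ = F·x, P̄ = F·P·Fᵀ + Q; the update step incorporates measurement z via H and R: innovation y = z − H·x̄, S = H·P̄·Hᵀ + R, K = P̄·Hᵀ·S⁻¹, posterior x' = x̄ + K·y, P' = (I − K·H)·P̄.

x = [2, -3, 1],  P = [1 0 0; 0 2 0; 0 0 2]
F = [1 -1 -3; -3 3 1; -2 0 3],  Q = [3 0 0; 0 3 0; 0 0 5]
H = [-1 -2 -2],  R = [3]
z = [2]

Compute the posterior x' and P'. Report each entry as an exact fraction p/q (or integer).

x̄ = F·x = [2, -14, -1]
P̄ = F·P·Fᵀ + Q = [24 -15 -20; -15 32 12; -20 12 27]
y = z − H·x̄ = [-26]
S = H·P̄·Hᵀ + R = [219]
K = P̄·Hᵀ·S⁻¹ = [46/219; -1/3; -58/219]
x' = x̄ + K·y = [-758/219, -16/3, 1289/219]
P' = (I − K·H)·P̄ = [3140/219 1/3 -1712/219; 1/3 23/3 -22/3; -1712/219 -22/3 2549/219]

x' = [-758/219, -16/3, 1289/219]
P' = [3140/219 1/3 -1712/219; 1/3 23/3 -22/3; -1712/219 -22/3 2549/219]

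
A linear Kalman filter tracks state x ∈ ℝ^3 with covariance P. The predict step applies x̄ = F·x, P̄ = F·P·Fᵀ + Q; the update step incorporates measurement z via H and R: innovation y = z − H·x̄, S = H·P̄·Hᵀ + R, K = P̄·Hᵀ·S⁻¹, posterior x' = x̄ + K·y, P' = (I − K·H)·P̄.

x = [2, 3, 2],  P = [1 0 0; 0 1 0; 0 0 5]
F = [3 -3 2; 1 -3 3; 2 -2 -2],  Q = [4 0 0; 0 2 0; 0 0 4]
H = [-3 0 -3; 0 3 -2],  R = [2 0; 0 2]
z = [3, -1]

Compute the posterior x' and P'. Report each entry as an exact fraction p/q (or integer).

x' = [203859/118493, -254703/118493, -324226/118493]
P' = [236827/118493 -136384/118493 -222260/118493; -136384/118493 114526/118493 144164/118493; -222260/118493 144164/118493 233924/118493]

x̄ = F·x = [1, -1, -6]
P̄ = F·P·Fᵀ + Q = [42 42 -8; 42 57 -22; -8 -22 32]
y = z − H·x̄ = [-12, -10]
S = H·P̄·Hᵀ + R = [524 -36; -36 907]
K = P̄·Hᵀ·S⁻¹ = [-43701/236986 17684/118493; -11670/118493 27625/118493; -17496/118493 -17678/118493]
x' = x̄ + K·y = [203859/118493, -254703/118493, -324226/118493]
P' = (I − K·H)·P̄ = [236827/118493 -136384/118493 -222260/118493; -136384/118493 114526/118493 144164/118493; -222260/118493 144164/118493 233924/118493]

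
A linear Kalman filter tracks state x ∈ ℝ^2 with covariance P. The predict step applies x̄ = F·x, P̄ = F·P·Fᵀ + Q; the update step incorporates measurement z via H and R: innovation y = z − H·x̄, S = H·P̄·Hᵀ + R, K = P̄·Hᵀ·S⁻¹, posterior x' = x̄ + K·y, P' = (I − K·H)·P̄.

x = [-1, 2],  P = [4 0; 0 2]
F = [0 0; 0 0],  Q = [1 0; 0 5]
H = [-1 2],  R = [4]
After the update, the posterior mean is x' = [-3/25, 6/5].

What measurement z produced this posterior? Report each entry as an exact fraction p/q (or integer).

z = [3]

x̄ = F·x = [0, 0]
P̄ = F·P·Fᵀ + Q = [1 0; 0 5]
S = H·P̄·Hᵀ + R = [25]
K = P̄·Hᵀ·S⁻¹ = [-1/25; 2/5]
x' − x̄ = [-3/25, 6/5] = K·y
y = (KᵀK)⁻¹·Kᵀ·(x' − x̄) = [3]
z = y + H·x̄ = [3] + [0] = [3]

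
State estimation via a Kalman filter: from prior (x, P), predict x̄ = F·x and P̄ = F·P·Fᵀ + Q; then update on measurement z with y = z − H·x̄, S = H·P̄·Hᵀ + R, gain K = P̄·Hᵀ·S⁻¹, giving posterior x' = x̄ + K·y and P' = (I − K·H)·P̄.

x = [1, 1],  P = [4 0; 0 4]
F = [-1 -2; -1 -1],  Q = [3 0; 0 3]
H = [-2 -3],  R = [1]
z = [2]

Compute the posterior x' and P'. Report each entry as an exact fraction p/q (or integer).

x̄ = F·x = [-3, -2]
P̄ = F·P·Fᵀ + Q = [23 12; 12 11]
y = z − H·x̄ = [-10]
S = H·P̄·Hᵀ + R = [336]
K = P̄·Hᵀ·S⁻¹ = [-41/168; -19/112]
x' = x̄ + K·y = [-47/84, -17/56]
P' = (I − K·H)·P̄ = [251/84 -107/56; -107/56 149/112]

x' = [-47/84, -17/56]
P' = [251/84 -107/56; -107/56 149/112]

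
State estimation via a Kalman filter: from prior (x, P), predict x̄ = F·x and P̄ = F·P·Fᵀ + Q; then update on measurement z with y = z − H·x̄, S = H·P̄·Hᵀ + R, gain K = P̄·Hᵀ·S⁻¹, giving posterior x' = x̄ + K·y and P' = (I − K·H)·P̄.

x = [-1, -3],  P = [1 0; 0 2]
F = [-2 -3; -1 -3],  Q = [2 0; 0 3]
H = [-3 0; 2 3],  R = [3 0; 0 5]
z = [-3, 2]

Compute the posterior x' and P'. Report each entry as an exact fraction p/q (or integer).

x̄ = F·x = [11, 10]
P̄ = F·P·Fᵀ + Q = [24 20; 20 22]
y = z − H·x̄ = [30, -50]
S = H·P̄·Hᵀ + R = [219 -324; -324 539]
K = P̄·Hᵀ·S⁻¹ = [-1272/4355 108/4355; 668/4355 1258/4355]
x' = x̄ + K·y = [869/871, 138/871]
P' = (I − K·H)·P̄ = [1272/4355 -668/4355; -668/4355 2542/4355]

x' = [869/871, 138/871]
P' = [1272/4355 -668/4355; -668/4355 2542/4355]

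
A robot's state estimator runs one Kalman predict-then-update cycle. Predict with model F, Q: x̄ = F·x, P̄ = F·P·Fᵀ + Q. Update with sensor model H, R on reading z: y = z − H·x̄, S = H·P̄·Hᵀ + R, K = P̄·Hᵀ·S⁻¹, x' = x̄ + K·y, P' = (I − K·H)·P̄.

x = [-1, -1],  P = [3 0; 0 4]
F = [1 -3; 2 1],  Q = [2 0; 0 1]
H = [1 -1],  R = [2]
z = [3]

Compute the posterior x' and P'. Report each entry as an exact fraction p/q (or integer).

x̄ = F·x = [2, -3]
P̄ = F·P·Fᵀ + Q = [41 -6; -6 17]
y = z − H·x̄ = [-2]
S = H·P̄·Hᵀ + R = [72]
K = P̄·Hᵀ·S⁻¹ = [47/72; -23/72]
x' = x̄ + K·y = [25/36, -85/36]
P' = (I − K·H)·P̄ = [743/72 649/72; 649/72 695/72]

x' = [25/36, -85/36]
P' = [743/72 649/72; 649/72 695/72]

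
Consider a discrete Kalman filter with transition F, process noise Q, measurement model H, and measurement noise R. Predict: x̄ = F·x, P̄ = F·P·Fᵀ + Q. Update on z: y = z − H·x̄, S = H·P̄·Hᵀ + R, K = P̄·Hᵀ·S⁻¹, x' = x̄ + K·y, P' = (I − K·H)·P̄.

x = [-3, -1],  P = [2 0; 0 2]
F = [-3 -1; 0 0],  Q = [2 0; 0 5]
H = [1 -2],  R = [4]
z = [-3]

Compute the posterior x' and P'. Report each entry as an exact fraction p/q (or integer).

x̄ = F·x = [10, 0]
P̄ = F·P·Fᵀ + Q = [22 0; 0 5]
y = z − H·x̄ = [-13]
S = H·P̄·Hᵀ + R = [46]
K = P̄·Hᵀ·S⁻¹ = [11/23; -5/23]
x' = x̄ + K·y = [87/23, 65/23]
P' = (I − K·H)·P̄ = [264/23 110/23; 110/23 65/23]

x' = [87/23, 65/23]
P' = [264/23 110/23; 110/23 65/23]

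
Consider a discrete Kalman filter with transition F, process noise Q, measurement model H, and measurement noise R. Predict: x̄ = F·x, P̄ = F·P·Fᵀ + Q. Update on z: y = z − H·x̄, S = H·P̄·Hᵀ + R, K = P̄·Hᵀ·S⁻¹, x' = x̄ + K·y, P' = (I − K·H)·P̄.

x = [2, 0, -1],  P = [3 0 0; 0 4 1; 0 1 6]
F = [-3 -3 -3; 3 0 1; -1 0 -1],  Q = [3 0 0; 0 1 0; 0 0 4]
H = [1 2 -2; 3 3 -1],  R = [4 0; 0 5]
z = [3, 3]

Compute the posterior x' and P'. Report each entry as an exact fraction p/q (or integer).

x' = [-27051/17393, 45950/17393, 4743/17393]
P' = [99942/17393 -92781/17393 -22662/17393; -92781/17393 202723/34786 38024/17393; -22662/17393 38024/17393 36601/17393]

x̄ = F·x = [-3, 5, -1]
P̄ = F·P·Fᵀ + Q = [138 -48 30; -48 34 -15; 30 -15 13]
y = z − H·x̄ = [-6, -4]
S = H·P̄·Hᵀ + R = [138 122; 122 612]
K = P̄·Hᵀ·S⁻¹ = [-10074/17393 8829/17393; 16947/34786 -4913/34786; -4954/17393 1897/17393]
x' = x̄ + K·y = [-27051/17393, 45950/17393, 4743/17393]
P' = (I − K·H)·P̄ = [99942/17393 -92781/17393 -22662/17393; -92781/17393 202723/34786 38024/17393; -22662/17393 38024/17393 36601/17393]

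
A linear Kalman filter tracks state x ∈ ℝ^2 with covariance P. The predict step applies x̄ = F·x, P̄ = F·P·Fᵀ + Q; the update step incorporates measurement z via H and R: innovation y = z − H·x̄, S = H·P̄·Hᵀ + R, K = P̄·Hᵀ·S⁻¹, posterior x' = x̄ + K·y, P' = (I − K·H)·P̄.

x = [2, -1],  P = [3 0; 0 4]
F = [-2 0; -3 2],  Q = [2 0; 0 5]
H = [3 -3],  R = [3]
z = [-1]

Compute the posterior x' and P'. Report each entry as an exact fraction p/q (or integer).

x̄ = F·x = [-4, -8]
P̄ = F·P·Fᵀ + Q = [14 18; 18 48]
y = z − H·x̄ = [-13]
S = H·P̄·Hᵀ + R = [237]
K = P̄·Hᵀ·S⁻¹ = [-4/79; -30/79]
x' = x̄ + K·y = [-264/79, -242/79]
P' = (I − K·H)·P̄ = [1058/79 1062/79; 1062/79 1092/79]

x' = [-264/79, -242/79]
P' = [1058/79 1062/79; 1062/79 1092/79]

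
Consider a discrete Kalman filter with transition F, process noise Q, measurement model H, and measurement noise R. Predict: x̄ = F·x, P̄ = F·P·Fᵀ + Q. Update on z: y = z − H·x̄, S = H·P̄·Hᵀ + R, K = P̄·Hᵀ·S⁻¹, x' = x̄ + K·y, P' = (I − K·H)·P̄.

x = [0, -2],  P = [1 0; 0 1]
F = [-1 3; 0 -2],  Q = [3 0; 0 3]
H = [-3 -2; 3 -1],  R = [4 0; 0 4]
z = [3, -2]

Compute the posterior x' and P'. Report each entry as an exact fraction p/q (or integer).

x̄ = F·x = [-6, 4]
P̄ = F·P·Fᵀ + Q = [13 -6; -6 7]
y = z − H·x̄ = [-7, 20]
S = H·P̄·Hᵀ + R = [77 -85; -85 164]
K = P̄·Hᵀ·S⁻¹ = [-201/1801 390/1801; -1469/5403 -1585/5403]
x' = x̄ + K·y = [-1599/1801, 65/1801]
P' = (I − K·H)·P̄ = [436/1801 -252/1801; -252/1801 4072/5403]

x' = [-1599/1801, 65/1801]
P' = [436/1801 -252/1801; -252/1801 4072/5403]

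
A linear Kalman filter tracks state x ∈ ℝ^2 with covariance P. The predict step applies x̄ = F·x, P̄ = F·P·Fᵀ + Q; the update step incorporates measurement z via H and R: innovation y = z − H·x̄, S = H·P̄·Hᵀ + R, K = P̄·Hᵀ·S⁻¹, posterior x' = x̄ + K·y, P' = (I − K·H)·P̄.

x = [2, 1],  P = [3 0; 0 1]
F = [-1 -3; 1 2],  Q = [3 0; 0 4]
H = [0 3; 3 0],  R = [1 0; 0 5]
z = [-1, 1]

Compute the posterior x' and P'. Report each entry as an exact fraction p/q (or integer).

x' = [1568/7439, -2305/7439]
P' = [3855/7439 -45/7439; -45/7439 811/7439]

x̄ = F·x = [-5, 4]
P̄ = F·P·Fᵀ + Q = [15 -9; -9 11]
y = z − H·x̄ = [-13, 16]
S = H·P̄·Hᵀ + R = [100 -81; -81 140]
K = P̄·Hᵀ·S⁻¹ = [-135/7439 2313/7439; 2433/7439 -27/7439]
x' = x̄ + K·y = [1568/7439, -2305/7439]
P' = (I − K·H)·P̄ = [3855/7439 -45/7439; -45/7439 811/7439]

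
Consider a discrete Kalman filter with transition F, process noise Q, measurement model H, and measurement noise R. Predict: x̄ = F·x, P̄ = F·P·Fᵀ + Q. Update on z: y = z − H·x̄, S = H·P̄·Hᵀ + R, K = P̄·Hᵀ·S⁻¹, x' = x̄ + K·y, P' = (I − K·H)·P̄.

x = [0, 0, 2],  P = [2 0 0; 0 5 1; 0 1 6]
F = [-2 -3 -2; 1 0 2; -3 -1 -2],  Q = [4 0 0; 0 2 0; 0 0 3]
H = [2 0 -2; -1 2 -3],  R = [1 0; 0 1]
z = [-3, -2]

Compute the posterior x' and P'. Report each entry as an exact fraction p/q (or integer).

x̄ = F·x = [-4, 4, -4]
P̄ = F·P·Fᵀ + Q = [93 -34 59; -34 28 -32; 59 -32 54]
y = z − H·x̄ = [-3, -26]
S = H·P̄·Hᵀ + R = [117 -106; -106 1566]
K = P̄·Hᵀ·S⁻¹ = [35330/85993 -16169/85993; 6726/85993 10669/85993; -7275/85993 -32285/171986]
x' = x̄ + K·y = [-29568/85993, 46400/85993, 97558/85993]
P' = (I − K·H)·P̄ = [129787/85993 224992/85993 112122/85993; 224992/85993 450274/85993 221629/85993; 112122/85993 221629/85993 231519/171986]

x' = [-29568/85993, 46400/85993, 97558/85993]
P' = [129787/85993 224992/85993 112122/85993; 224992/85993 450274/85993 221629/85993; 112122/85993 221629/85993 231519/171986]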